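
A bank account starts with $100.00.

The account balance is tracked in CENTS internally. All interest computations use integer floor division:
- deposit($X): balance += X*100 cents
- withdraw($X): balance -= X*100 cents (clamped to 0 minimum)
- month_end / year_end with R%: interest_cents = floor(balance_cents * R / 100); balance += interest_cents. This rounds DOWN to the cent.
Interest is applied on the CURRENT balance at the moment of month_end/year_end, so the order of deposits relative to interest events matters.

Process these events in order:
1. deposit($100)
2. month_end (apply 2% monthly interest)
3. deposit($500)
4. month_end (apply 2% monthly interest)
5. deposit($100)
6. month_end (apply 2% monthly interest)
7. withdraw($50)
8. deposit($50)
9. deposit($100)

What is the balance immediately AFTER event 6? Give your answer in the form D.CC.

Answer: 834.44

Derivation:
After 1 (deposit($100)): balance=$200.00 total_interest=$0.00
After 2 (month_end (apply 2% monthly interest)): balance=$204.00 total_interest=$4.00
After 3 (deposit($500)): balance=$704.00 total_interest=$4.00
After 4 (month_end (apply 2% monthly interest)): balance=$718.08 total_interest=$18.08
After 5 (deposit($100)): balance=$818.08 total_interest=$18.08
After 6 (month_end (apply 2% monthly interest)): balance=$834.44 total_interest=$34.44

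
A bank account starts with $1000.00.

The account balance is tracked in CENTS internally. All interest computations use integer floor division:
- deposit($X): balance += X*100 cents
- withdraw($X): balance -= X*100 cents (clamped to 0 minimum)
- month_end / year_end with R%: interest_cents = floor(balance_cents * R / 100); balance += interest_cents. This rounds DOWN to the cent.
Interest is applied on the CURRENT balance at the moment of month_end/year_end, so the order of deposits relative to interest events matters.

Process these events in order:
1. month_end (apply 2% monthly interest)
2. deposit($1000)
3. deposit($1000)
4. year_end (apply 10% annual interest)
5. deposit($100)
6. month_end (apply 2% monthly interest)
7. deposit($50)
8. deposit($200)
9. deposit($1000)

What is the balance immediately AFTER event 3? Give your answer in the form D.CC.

Answer: 3020.00

Derivation:
After 1 (month_end (apply 2% monthly interest)): balance=$1020.00 total_interest=$20.00
After 2 (deposit($1000)): balance=$2020.00 total_interest=$20.00
After 3 (deposit($1000)): balance=$3020.00 total_interest=$20.00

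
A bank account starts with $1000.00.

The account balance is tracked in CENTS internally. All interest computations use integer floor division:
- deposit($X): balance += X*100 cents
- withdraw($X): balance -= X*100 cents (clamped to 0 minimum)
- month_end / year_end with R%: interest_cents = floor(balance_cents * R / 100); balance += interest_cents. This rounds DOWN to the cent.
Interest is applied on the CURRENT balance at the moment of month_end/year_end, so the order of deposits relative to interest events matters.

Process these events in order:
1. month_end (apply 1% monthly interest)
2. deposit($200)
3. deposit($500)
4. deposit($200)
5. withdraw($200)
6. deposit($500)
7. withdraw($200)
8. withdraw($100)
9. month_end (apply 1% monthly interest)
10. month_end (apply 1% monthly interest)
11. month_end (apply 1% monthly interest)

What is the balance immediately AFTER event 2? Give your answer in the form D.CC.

Answer: 1210.00

Derivation:
After 1 (month_end (apply 1% monthly interest)): balance=$1010.00 total_interest=$10.00
After 2 (deposit($200)): balance=$1210.00 total_interest=$10.00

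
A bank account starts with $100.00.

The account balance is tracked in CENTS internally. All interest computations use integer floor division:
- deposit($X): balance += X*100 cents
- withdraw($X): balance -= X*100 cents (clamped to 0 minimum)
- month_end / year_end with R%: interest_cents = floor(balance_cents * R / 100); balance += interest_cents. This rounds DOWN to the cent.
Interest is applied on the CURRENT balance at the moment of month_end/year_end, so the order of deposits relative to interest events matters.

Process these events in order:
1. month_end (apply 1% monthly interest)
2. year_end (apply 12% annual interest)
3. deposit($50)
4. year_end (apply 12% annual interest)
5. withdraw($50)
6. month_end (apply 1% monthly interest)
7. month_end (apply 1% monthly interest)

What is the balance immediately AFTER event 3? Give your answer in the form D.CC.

After 1 (month_end (apply 1% monthly interest)): balance=$101.00 total_interest=$1.00
After 2 (year_end (apply 12% annual interest)): balance=$113.12 total_interest=$13.12
After 3 (deposit($50)): balance=$163.12 total_interest=$13.12

Answer: 163.12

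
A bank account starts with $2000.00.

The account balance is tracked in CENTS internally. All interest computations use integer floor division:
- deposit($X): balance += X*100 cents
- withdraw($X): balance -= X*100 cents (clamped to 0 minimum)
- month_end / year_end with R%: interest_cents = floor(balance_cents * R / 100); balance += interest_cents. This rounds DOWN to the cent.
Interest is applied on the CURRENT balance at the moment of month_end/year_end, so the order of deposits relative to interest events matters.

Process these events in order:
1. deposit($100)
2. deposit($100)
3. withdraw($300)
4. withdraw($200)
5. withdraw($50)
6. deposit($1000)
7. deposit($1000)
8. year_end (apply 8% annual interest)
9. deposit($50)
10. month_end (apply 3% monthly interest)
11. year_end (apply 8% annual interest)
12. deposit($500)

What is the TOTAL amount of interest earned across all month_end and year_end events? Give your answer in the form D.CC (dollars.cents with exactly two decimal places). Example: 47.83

Answer: 740.70

Derivation:
After 1 (deposit($100)): balance=$2100.00 total_interest=$0.00
After 2 (deposit($100)): balance=$2200.00 total_interest=$0.00
After 3 (withdraw($300)): balance=$1900.00 total_interest=$0.00
After 4 (withdraw($200)): balance=$1700.00 total_interest=$0.00
After 5 (withdraw($50)): balance=$1650.00 total_interest=$0.00
After 6 (deposit($1000)): balance=$2650.00 total_interest=$0.00
After 7 (deposit($1000)): balance=$3650.00 total_interest=$0.00
After 8 (year_end (apply 8% annual interest)): balance=$3942.00 total_interest=$292.00
After 9 (deposit($50)): balance=$3992.00 total_interest=$292.00
After 10 (month_end (apply 3% monthly interest)): balance=$4111.76 total_interest=$411.76
After 11 (year_end (apply 8% annual interest)): balance=$4440.70 total_interest=$740.70
After 12 (deposit($500)): balance=$4940.70 total_interest=$740.70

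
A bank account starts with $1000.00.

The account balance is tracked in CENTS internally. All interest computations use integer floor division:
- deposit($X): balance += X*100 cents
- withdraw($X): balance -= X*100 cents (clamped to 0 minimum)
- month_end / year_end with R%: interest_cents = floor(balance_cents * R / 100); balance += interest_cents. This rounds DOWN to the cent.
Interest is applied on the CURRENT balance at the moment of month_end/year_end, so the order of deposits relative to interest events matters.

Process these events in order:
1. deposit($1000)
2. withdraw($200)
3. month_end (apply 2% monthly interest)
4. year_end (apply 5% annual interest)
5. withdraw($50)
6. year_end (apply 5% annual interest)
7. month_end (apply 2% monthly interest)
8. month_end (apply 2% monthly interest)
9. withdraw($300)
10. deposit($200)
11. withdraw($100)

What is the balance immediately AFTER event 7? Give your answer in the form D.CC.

Answer: 2011.12

Derivation:
After 1 (deposit($1000)): balance=$2000.00 total_interest=$0.00
After 2 (withdraw($200)): balance=$1800.00 total_interest=$0.00
After 3 (month_end (apply 2% monthly interest)): balance=$1836.00 total_interest=$36.00
After 4 (year_end (apply 5% annual interest)): balance=$1927.80 total_interest=$127.80
After 5 (withdraw($50)): balance=$1877.80 total_interest=$127.80
After 6 (year_end (apply 5% annual interest)): balance=$1971.69 total_interest=$221.69
After 7 (month_end (apply 2% monthly interest)): balance=$2011.12 total_interest=$261.12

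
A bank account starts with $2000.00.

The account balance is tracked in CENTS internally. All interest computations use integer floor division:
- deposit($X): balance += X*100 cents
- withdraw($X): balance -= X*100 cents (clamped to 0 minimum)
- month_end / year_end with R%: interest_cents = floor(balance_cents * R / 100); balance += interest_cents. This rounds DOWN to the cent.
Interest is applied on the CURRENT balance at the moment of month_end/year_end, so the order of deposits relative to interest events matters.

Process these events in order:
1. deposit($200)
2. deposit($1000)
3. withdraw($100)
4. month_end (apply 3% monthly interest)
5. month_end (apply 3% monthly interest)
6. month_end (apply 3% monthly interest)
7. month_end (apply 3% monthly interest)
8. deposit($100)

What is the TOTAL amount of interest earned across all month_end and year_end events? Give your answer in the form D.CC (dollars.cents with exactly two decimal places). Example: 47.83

After 1 (deposit($200)): balance=$2200.00 total_interest=$0.00
After 2 (deposit($1000)): balance=$3200.00 total_interest=$0.00
After 3 (withdraw($100)): balance=$3100.00 total_interest=$0.00
After 4 (month_end (apply 3% monthly interest)): balance=$3193.00 total_interest=$93.00
After 5 (month_end (apply 3% monthly interest)): balance=$3288.79 total_interest=$188.79
After 6 (month_end (apply 3% monthly interest)): balance=$3387.45 total_interest=$287.45
After 7 (month_end (apply 3% monthly interest)): balance=$3489.07 total_interest=$389.07
After 8 (deposit($100)): balance=$3589.07 total_interest=$389.07

Answer: 389.07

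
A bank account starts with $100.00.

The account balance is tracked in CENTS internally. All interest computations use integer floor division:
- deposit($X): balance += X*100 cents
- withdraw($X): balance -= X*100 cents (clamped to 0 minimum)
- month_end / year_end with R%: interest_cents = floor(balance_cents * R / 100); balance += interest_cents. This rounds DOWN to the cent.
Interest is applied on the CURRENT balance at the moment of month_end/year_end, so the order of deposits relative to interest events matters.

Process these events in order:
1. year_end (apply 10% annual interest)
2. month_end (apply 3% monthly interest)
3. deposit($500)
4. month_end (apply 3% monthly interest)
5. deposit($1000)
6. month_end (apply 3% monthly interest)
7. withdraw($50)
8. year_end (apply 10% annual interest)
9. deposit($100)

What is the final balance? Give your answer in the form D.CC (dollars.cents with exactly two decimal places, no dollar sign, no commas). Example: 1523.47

Answer: 1893.70

Derivation:
After 1 (year_end (apply 10% annual interest)): balance=$110.00 total_interest=$10.00
After 2 (month_end (apply 3% monthly interest)): balance=$113.30 total_interest=$13.30
After 3 (deposit($500)): balance=$613.30 total_interest=$13.30
After 4 (month_end (apply 3% monthly interest)): balance=$631.69 total_interest=$31.69
After 5 (deposit($1000)): balance=$1631.69 total_interest=$31.69
After 6 (month_end (apply 3% monthly interest)): balance=$1680.64 total_interest=$80.64
After 7 (withdraw($50)): balance=$1630.64 total_interest=$80.64
After 8 (year_end (apply 10% annual interest)): balance=$1793.70 total_interest=$243.70
After 9 (deposit($100)): balance=$1893.70 total_interest=$243.70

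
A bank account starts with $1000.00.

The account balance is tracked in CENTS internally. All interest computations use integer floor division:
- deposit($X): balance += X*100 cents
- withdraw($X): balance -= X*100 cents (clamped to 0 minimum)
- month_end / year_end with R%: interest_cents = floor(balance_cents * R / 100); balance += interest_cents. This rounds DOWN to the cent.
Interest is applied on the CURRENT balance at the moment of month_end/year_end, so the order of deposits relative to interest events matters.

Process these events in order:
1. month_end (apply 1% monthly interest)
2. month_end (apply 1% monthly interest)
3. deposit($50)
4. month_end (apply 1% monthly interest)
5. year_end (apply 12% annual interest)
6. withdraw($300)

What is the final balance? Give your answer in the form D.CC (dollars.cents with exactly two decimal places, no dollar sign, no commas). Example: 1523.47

Answer: 910.49

Derivation:
After 1 (month_end (apply 1% monthly interest)): balance=$1010.00 total_interest=$10.00
After 2 (month_end (apply 1% monthly interest)): balance=$1020.10 total_interest=$20.10
After 3 (deposit($50)): balance=$1070.10 total_interest=$20.10
After 4 (month_end (apply 1% monthly interest)): balance=$1080.80 total_interest=$30.80
After 5 (year_end (apply 12% annual interest)): balance=$1210.49 total_interest=$160.49
After 6 (withdraw($300)): balance=$910.49 total_interest=$160.49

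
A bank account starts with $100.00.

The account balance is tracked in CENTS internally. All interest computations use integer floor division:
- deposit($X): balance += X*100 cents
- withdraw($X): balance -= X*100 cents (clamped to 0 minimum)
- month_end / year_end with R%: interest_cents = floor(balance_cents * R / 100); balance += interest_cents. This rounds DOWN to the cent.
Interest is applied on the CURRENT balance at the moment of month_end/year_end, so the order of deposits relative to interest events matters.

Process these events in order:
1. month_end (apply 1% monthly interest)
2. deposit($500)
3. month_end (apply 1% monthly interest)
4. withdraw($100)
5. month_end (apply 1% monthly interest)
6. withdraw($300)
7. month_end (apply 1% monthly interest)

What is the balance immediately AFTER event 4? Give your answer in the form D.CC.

Answer: 507.01

Derivation:
After 1 (month_end (apply 1% monthly interest)): balance=$101.00 total_interest=$1.00
After 2 (deposit($500)): balance=$601.00 total_interest=$1.00
After 3 (month_end (apply 1% monthly interest)): balance=$607.01 total_interest=$7.01
After 4 (withdraw($100)): balance=$507.01 total_interest=$7.01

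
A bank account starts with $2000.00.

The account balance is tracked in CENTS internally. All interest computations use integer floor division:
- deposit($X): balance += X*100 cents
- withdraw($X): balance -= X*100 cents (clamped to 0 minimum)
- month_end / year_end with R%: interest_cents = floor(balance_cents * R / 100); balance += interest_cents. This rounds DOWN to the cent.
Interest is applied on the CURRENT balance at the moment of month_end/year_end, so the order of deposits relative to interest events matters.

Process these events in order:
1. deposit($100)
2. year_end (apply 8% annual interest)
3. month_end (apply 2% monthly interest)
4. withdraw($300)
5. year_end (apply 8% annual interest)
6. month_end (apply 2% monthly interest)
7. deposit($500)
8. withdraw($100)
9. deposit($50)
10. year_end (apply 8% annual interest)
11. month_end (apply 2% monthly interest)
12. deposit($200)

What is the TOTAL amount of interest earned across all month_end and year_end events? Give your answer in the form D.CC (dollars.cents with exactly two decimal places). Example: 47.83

After 1 (deposit($100)): balance=$2100.00 total_interest=$0.00
After 2 (year_end (apply 8% annual interest)): balance=$2268.00 total_interest=$168.00
After 3 (month_end (apply 2% monthly interest)): balance=$2313.36 total_interest=$213.36
After 4 (withdraw($300)): balance=$2013.36 total_interest=$213.36
After 5 (year_end (apply 8% annual interest)): balance=$2174.42 total_interest=$374.42
After 6 (month_end (apply 2% monthly interest)): balance=$2217.90 total_interest=$417.90
After 7 (deposit($500)): balance=$2717.90 total_interest=$417.90
After 8 (withdraw($100)): balance=$2617.90 total_interest=$417.90
After 9 (deposit($50)): balance=$2667.90 total_interest=$417.90
After 10 (year_end (apply 8% annual interest)): balance=$2881.33 total_interest=$631.33
After 11 (month_end (apply 2% monthly interest)): balance=$2938.95 total_interest=$688.95
After 12 (deposit($200)): balance=$3138.95 total_interest=$688.95

Answer: 688.95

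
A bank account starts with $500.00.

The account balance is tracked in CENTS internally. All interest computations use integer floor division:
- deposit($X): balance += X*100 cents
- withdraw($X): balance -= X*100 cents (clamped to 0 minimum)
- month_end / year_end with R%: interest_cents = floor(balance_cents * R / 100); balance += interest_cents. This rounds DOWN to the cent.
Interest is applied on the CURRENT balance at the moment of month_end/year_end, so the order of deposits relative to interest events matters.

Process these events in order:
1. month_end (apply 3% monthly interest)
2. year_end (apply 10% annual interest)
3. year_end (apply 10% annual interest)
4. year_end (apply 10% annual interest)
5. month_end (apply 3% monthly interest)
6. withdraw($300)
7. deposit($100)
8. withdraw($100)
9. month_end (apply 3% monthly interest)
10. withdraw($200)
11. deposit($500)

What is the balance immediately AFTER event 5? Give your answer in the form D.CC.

After 1 (month_end (apply 3% monthly interest)): balance=$515.00 total_interest=$15.00
After 2 (year_end (apply 10% annual interest)): balance=$566.50 total_interest=$66.50
After 3 (year_end (apply 10% annual interest)): balance=$623.15 total_interest=$123.15
After 4 (year_end (apply 10% annual interest)): balance=$685.46 total_interest=$185.46
After 5 (month_end (apply 3% monthly interest)): balance=$706.02 total_interest=$206.02

Answer: 706.02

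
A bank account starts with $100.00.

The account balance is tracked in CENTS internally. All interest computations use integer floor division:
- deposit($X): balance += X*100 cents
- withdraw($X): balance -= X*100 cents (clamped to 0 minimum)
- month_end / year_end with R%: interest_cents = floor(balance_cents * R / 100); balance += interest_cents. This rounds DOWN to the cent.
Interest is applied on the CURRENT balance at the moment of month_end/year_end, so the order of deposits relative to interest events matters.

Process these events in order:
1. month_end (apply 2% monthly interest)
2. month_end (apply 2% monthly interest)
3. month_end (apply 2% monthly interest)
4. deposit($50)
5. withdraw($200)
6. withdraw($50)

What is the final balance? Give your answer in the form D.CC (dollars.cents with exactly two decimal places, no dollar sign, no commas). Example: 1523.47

After 1 (month_end (apply 2% monthly interest)): balance=$102.00 total_interest=$2.00
After 2 (month_end (apply 2% monthly interest)): balance=$104.04 total_interest=$4.04
After 3 (month_end (apply 2% monthly interest)): balance=$106.12 total_interest=$6.12
After 4 (deposit($50)): balance=$156.12 total_interest=$6.12
After 5 (withdraw($200)): balance=$0.00 total_interest=$6.12
After 6 (withdraw($50)): balance=$0.00 total_interest=$6.12

Answer: 0.00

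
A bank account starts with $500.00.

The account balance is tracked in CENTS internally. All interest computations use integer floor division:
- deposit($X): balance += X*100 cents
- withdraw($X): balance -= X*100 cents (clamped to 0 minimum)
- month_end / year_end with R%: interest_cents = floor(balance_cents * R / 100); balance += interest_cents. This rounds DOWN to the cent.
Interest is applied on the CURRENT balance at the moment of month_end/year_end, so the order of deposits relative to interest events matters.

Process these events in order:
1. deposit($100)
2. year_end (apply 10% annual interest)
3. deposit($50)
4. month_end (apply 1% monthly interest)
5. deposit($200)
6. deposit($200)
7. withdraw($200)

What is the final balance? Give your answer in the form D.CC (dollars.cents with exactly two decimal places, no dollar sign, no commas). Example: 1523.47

After 1 (deposit($100)): balance=$600.00 total_interest=$0.00
After 2 (year_end (apply 10% annual interest)): balance=$660.00 total_interest=$60.00
After 3 (deposit($50)): balance=$710.00 total_interest=$60.00
After 4 (month_end (apply 1% monthly interest)): balance=$717.10 total_interest=$67.10
After 5 (deposit($200)): balance=$917.10 total_interest=$67.10
After 6 (deposit($200)): balance=$1117.10 total_interest=$67.10
After 7 (withdraw($200)): balance=$917.10 total_interest=$67.10

Answer: 917.10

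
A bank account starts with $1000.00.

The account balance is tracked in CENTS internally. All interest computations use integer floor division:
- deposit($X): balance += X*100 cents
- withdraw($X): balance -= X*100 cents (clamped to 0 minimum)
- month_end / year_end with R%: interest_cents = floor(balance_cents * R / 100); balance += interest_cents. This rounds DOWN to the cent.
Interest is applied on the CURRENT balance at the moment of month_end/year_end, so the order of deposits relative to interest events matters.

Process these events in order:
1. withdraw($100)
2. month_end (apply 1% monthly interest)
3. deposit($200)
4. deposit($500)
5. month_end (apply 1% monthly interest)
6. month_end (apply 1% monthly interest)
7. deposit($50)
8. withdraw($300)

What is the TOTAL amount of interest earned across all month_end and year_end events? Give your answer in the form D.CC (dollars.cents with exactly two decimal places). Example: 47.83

After 1 (withdraw($100)): balance=$900.00 total_interest=$0.00
After 2 (month_end (apply 1% monthly interest)): balance=$909.00 total_interest=$9.00
After 3 (deposit($200)): balance=$1109.00 total_interest=$9.00
After 4 (deposit($500)): balance=$1609.00 total_interest=$9.00
After 5 (month_end (apply 1% monthly interest)): balance=$1625.09 total_interest=$25.09
After 6 (month_end (apply 1% monthly interest)): balance=$1641.34 total_interest=$41.34
After 7 (deposit($50)): balance=$1691.34 total_interest=$41.34
After 8 (withdraw($300)): balance=$1391.34 total_interest=$41.34

Answer: 41.34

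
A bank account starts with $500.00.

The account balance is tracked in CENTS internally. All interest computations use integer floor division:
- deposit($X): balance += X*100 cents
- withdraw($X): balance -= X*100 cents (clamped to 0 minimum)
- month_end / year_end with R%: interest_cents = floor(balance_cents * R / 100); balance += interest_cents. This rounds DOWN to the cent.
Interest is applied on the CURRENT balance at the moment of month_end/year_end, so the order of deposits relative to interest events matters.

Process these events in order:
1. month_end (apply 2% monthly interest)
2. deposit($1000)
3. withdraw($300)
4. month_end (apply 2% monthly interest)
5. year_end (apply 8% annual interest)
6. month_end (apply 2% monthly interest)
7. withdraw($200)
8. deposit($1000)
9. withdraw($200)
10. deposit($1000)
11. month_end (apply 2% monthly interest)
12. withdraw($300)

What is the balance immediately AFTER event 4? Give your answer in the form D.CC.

Answer: 1234.20

Derivation:
After 1 (month_end (apply 2% monthly interest)): balance=$510.00 total_interest=$10.00
After 2 (deposit($1000)): balance=$1510.00 total_interest=$10.00
After 3 (withdraw($300)): balance=$1210.00 total_interest=$10.00
After 4 (month_end (apply 2% monthly interest)): balance=$1234.20 total_interest=$34.20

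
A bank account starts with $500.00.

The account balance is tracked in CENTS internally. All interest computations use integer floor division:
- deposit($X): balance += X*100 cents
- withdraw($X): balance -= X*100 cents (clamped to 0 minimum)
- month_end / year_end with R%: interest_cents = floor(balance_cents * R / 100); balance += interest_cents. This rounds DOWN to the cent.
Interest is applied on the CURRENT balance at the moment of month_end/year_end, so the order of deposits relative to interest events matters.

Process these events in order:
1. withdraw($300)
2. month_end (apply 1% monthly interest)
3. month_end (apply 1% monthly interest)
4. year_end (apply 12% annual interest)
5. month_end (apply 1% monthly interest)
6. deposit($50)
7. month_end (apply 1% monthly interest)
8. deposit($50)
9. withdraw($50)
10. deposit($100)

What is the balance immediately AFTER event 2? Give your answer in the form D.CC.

Answer: 202.00

Derivation:
After 1 (withdraw($300)): balance=$200.00 total_interest=$0.00
After 2 (month_end (apply 1% monthly interest)): balance=$202.00 total_interest=$2.00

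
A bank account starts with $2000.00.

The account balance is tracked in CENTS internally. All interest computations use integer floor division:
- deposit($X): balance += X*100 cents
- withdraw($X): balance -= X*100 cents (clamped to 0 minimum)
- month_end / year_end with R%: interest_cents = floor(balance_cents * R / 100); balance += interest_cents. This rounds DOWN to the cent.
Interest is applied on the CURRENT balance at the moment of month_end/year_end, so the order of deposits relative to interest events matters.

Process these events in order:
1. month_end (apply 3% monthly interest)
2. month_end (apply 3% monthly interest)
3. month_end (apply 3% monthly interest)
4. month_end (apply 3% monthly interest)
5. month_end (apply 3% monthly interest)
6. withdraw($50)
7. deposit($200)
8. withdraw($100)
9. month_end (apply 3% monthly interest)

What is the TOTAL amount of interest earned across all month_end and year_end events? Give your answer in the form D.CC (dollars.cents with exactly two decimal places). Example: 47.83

After 1 (month_end (apply 3% monthly interest)): balance=$2060.00 total_interest=$60.00
After 2 (month_end (apply 3% monthly interest)): balance=$2121.80 total_interest=$121.80
After 3 (month_end (apply 3% monthly interest)): balance=$2185.45 total_interest=$185.45
After 4 (month_end (apply 3% monthly interest)): balance=$2251.01 total_interest=$251.01
After 5 (month_end (apply 3% monthly interest)): balance=$2318.54 total_interest=$318.54
After 6 (withdraw($50)): balance=$2268.54 total_interest=$318.54
After 7 (deposit($200)): balance=$2468.54 total_interest=$318.54
After 8 (withdraw($100)): balance=$2368.54 total_interest=$318.54
After 9 (month_end (apply 3% monthly interest)): balance=$2439.59 total_interest=$389.59

Answer: 389.59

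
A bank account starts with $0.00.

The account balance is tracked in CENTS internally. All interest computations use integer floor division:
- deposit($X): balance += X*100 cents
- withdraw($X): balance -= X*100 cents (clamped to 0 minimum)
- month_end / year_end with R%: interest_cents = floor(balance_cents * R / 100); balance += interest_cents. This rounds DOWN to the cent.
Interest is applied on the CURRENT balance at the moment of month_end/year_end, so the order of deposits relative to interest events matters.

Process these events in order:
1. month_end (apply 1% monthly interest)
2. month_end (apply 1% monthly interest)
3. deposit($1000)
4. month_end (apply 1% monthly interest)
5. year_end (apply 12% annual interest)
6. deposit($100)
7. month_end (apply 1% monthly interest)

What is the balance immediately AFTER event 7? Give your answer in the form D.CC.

Answer: 1243.51

Derivation:
After 1 (month_end (apply 1% monthly interest)): balance=$0.00 total_interest=$0.00
After 2 (month_end (apply 1% monthly interest)): balance=$0.00 total_interest=$0.00
After 3 (deposit($1000)): balance=$1000.00 total_interest=$0.00
After 4 (month_end (apply 1% monthly interest)): balance=$1010.00 total_interest=$10.00
After 5 (year_end (apply 12% annual interest)): balance=$1131.20 total_interest=$131.20
After 6 (deposit($100)): balance=$1231.20 total_interest=$131.20
After 7 (month_end (apply 1% monthly interest)): balance=$1243.51 total_interest=$143.51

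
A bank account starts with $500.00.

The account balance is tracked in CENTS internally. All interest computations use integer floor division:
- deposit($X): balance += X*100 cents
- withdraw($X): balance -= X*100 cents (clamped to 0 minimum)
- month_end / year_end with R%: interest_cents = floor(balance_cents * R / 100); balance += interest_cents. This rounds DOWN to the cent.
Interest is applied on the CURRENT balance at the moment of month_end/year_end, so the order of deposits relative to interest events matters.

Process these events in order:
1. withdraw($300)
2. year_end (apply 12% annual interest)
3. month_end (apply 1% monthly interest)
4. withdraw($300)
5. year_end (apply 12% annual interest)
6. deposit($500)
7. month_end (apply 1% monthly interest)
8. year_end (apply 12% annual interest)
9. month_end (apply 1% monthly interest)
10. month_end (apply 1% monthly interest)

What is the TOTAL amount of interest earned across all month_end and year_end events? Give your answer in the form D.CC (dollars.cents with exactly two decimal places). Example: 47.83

After 1 (withdraw($300)): balance=$200.00 total_interest=$0.00
After 2 (year_end (apply 12% annual interest)): balance=$224.00 total_interest=$24.00
After 3 (month_end (apply 1% monthly interest)): balance=$226.24 total_interest=$26.24
After 4 (withdraw($300)): balance=$0.00 total_interest=$26.24
After 5 (year_end (apply 12% annual interest)): balance=$0.00 total_interest=$26.24
After 6 (deposit($500)): balance=$500.00 total_interest=$26.24
After 7 (month_end (apply 1% monthly interest)): balance=$505.00 total_interest=$31.24
After 8 (year_end (apply 12% annual interest)): balance=$565.60 total_interest=$91.84
After 9 (month_end (apply 1% monthly interest)): balance=$571.25 total_interest=$97.49
After 10 (month_end (apply 1% monthly interest)): balance=$576.96 total_interest=$103.20

Answer: 103.20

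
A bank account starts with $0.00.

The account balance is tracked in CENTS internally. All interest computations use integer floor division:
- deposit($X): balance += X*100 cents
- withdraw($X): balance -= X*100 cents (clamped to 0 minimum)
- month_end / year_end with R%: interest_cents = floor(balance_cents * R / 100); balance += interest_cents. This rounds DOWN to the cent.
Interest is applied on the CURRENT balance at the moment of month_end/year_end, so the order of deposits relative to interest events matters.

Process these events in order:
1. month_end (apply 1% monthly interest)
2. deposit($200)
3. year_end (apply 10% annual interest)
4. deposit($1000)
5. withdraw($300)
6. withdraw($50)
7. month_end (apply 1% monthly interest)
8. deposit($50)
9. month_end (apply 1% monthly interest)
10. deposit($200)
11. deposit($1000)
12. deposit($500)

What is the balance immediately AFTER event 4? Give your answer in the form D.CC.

Answer: 1220.00

Derivation:
After 1 (month_end (apply 1% monthly interest)): balance=$0.00 total_interest=$0.00
After 2 (deposit($200)): balance=$200.00 total_interest=$0.00
After 3 (year_end (apply 10% annual interest)): balance=$220.00 total_interest=$20.00
After 4 (deposit($1000)): balance=$1220.00 total_interest=$20.00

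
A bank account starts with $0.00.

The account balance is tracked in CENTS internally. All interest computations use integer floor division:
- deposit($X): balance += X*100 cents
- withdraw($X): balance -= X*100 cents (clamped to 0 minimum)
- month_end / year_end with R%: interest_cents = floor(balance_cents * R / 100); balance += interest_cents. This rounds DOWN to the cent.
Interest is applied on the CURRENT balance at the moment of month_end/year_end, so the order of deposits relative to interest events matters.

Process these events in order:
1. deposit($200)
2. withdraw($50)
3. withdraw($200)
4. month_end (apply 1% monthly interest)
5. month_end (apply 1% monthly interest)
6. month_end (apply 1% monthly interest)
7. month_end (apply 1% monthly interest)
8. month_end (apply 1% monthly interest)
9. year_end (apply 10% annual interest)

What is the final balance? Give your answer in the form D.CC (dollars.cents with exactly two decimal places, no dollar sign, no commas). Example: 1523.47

Answer: 0.00

Derivation:
After 1 (deposit($200)): balance=$200.00 total_interest=$0.00
After 2 (withdraw($50)): balance=$150.00 total_interest=$0.00
After 3 (withdraw($200)): balance=$0.00 total_interest=$0.00
After 4 (month_end (apply 1% monthly interest)): balance=$0.00 total_interest=$0.00
After 5 (month_end (apply 1% monthly interest)): balance=$0.00 total_interest=$0.00
After 6 (month_end (apply 1% monthly interest)): balance=$0.00 total_interest=$0.00
After 7 (month_end (apply 1% monthly interest)): balance=$0.00 total_interest=$0.00
After 8 (month_end (apply 1% monthly interest)): balance=$0.00 total_interest=$0.00
After 9 (year_end (apply 10% annual interest)): balance=$0.00 total_interest=$0.00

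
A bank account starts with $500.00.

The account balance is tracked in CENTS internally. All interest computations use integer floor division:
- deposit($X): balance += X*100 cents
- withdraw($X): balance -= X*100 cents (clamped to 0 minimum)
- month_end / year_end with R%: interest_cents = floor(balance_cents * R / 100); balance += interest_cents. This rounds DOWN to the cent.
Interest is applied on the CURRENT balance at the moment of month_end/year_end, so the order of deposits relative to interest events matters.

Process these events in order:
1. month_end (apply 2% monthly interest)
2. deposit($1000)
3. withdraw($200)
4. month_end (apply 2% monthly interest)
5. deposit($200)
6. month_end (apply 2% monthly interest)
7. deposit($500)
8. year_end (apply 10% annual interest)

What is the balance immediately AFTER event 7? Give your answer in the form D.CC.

Answer: 2066.92

Derivation:
After 1 (month_end (apply 2% monthly interest)): balance=$510.00 total_interest=$10.00
After 2 (deposit($1000)): balance=$1510.00 total_interest=$10.00
After 3 (withdraw($200)): balance=$1310.00 total_interest=$10.00
After 4 (month_end (apply 2% monthly interest)): balance=$1336.20 total_interest=$36.20
After 5 (deposit($200)): balance=$1536.20 total_interest=$36.20
After 6 (month_end (apply 2% monthly interest)): balance=$1566.92 total_interest=$66.92
After 7 (deposit($500)): balance=$2066.92 total_interest=$66.92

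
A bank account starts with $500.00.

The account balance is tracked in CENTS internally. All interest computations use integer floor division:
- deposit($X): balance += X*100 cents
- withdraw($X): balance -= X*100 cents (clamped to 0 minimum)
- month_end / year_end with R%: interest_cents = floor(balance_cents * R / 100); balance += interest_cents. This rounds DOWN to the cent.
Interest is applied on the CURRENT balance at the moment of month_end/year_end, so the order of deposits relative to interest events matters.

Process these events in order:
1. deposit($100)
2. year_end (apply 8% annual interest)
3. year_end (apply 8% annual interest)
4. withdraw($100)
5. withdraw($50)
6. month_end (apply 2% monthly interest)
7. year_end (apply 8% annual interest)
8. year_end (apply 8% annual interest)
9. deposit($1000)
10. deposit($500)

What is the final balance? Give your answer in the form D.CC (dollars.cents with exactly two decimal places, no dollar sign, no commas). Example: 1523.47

After 1 (deposit($100)): balance=$600.00 total_interest=$0.00
After 2 (year_end (apply 8% annual interest)): balance=$648.00 total_interest=$48.00
After 3 (year_end (apply 8% annual interest)): balance=$699.84 total_interest=$99.84
After 4 (withdraw($100)): balance=$599.84 total_interest=$99.84
After 5 (withdraw($50)): balance=$549.84 total_interest=$99.84
After 6 (month_end (apply 2% monthly interest)): balance=$560.83 total_interest=$110.83
After 7 (year_end (apply 8% annual interest)): balance=$605.69 total_interest=$155.69
After 8 (year_end (apply 8% annual interest)): balance=$654.14 total_interest=$204.14
After 9 (deposit($1000)): balance=$1654.14 total_interest=$204.14
After 10 (deposit($500)): balance=$2154.14 total_interest=$204.14

Answer: 2154.14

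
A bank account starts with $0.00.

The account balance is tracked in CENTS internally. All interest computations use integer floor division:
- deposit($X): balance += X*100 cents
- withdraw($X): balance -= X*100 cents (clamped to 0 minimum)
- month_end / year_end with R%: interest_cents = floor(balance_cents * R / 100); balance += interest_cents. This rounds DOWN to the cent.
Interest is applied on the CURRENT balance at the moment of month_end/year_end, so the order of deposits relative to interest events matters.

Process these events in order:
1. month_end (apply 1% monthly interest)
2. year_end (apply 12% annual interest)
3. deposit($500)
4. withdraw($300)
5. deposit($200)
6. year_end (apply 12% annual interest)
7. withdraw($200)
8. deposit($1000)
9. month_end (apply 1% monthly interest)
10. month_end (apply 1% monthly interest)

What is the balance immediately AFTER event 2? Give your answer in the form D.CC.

Answer: 0.00

Derivation:
After 1 (month_end (apply 1% monthly interest)): balance=$0.00 total_interest=$0.00
After 2 (year_end (apply 12% annual interest)): balance=$0.00 total_interest=$0.00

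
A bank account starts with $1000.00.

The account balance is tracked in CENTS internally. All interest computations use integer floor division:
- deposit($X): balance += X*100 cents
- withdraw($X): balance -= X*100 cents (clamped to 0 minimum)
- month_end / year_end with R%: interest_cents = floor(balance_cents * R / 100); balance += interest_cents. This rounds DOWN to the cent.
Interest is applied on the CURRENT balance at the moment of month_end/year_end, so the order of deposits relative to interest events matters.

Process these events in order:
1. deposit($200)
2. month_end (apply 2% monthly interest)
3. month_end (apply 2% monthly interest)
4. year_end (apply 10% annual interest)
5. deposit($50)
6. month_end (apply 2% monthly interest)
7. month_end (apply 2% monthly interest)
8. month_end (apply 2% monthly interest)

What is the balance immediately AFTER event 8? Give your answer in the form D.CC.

Answer: 1510.42

Derivation:
After 1 (deposit($200)): balance=$1200.00 total_interest=$0.00
After 2 (month_end (apply 2% monthly interest)): balance=$1224.00 total_interest=$24.00
After 3 (month_end (apply 2% monthly interest)): balance=$1248.48 total_interest=$48.48
After 4 (year_end (apply 10% annual interest)): balance=$1373.32 total_interest=$173.32
After 5 (deposit($50)): balance=$1423.32 total_interest=$173.32
After 6 (month_end (apply 2% monthly interest)): balance=$1451.78 total_interest=$201.78
After 7 (month_end (apply 2% monthly interest)): balance=$1480.81 total_interest=$230.81
After 8 (month_end (apply 2% monthly interest)): balance=$1510.42 total_interest=$260.42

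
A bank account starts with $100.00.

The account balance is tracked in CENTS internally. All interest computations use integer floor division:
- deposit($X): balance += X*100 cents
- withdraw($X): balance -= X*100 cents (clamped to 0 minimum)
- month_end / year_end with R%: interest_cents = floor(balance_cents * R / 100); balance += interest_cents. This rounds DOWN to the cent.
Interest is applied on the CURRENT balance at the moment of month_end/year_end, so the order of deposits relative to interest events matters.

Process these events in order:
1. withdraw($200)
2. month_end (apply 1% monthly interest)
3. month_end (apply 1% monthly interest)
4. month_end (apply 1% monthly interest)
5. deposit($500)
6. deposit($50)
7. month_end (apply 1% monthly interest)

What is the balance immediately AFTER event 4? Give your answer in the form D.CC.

Answer: 0.00

Derivation:
After 1 (withdraw($200)): balance=$0.00 total_interest=$0.00
After 2 (month_end (apply 1% monthly interest)): balance=$0.00 total_interest=$0.00
After 3 (month_end (apply 1% monthly interest)): balance=$0.00 total_interest=$0.00
After 4 (month_end (apply 1% monthly interest)): balance=$0.00 total_interest=$0.00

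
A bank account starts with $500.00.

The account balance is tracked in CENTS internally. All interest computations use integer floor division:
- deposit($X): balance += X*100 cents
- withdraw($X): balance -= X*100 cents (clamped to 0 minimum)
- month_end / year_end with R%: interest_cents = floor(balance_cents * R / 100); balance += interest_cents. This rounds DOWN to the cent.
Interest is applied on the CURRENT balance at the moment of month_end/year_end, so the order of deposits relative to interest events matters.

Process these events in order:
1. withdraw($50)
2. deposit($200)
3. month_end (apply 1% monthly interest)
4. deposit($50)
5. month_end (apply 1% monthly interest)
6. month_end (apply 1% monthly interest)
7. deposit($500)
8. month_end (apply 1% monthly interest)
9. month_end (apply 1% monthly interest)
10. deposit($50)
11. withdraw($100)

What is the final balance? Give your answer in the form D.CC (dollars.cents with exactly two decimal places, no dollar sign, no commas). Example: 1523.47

Answer: 1195.21

Derivation:
After 1 (withdraw($50)): balance=$450.00 total_interest=$0.00
After 2 (deposit($200)): balance=$650.00 total_interest=$0.00
After 3 (month_end (apply 1% monthly interest)): balance=$656.50 total_interest=$6.50
After 4 (deposit($50)): balance=$706.50 total_interest=$6.50
After 5 (month_end (apply 1% monthly interest)): balance=$713.56 total_interest=$13.56
After 6 (month_end (apply 1% monthly interest)): balance=$720.69 total_interest=$20.69
After 7 (deposit($500)): balance=$1220.69 total_interest=$20.69
After 8 (month_end (apply 1% monthly interest)): balance=$1232.89 total_interest=$32.89
After 9 (month_end (apply 1% monthly interest)): balance=$1245.21 total_interest=$45.21
After 10 (deposit($50)): balance=$1295.21 total_interest=$45.21
After 11 (withdraw($100)): balance=$1195.21 total_interest=$45.21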